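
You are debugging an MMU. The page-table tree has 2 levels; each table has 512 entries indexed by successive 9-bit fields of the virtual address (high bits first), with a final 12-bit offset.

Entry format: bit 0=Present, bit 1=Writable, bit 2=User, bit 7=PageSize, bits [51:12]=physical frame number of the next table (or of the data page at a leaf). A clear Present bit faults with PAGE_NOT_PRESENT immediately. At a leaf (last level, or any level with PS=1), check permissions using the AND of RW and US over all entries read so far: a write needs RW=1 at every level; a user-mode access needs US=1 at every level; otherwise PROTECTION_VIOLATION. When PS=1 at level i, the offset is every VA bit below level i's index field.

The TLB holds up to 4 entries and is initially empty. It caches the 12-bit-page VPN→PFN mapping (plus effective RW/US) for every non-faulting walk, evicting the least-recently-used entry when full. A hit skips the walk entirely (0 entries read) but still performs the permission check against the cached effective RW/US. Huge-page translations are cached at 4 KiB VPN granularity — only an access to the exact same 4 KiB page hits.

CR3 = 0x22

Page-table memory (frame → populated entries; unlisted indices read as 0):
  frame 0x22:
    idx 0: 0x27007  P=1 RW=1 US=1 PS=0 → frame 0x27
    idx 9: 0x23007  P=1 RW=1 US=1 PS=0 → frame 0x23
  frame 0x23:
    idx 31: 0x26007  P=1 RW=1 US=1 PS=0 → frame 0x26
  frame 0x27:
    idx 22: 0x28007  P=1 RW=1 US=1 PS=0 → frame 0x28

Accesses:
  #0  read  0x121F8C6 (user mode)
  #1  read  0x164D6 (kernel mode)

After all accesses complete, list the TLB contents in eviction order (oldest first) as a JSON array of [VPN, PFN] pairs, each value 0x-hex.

Walk each access:
#0 VA=0x121F8C6 (r,user):
  lvl0: tbl 0x22, slot 9 ⇒ 0x23007 (P1/RW1/US1/PS0)
  lvl1: tbl 0x23, slot 31 ⇒ 0x26007 (P1/RW1/US1/PS0)
  ⇒ phys 0x268C6  [2 reads]
#1 VA=0x164D6 (r,kernel):
  lvl0: tbl 0x22, slot 0 ⇒ 0x27007 (P1/RW1/US1/PS0)
  lvl1: tbl 0x27, slot 22 ⇒ 0x28007 (P1/RW1/US1/PS0)
  ⇒ phys 0x284D6  [2 reads]

TLB: [["0x121F", "0x26"], ["0x16", "0x28"]]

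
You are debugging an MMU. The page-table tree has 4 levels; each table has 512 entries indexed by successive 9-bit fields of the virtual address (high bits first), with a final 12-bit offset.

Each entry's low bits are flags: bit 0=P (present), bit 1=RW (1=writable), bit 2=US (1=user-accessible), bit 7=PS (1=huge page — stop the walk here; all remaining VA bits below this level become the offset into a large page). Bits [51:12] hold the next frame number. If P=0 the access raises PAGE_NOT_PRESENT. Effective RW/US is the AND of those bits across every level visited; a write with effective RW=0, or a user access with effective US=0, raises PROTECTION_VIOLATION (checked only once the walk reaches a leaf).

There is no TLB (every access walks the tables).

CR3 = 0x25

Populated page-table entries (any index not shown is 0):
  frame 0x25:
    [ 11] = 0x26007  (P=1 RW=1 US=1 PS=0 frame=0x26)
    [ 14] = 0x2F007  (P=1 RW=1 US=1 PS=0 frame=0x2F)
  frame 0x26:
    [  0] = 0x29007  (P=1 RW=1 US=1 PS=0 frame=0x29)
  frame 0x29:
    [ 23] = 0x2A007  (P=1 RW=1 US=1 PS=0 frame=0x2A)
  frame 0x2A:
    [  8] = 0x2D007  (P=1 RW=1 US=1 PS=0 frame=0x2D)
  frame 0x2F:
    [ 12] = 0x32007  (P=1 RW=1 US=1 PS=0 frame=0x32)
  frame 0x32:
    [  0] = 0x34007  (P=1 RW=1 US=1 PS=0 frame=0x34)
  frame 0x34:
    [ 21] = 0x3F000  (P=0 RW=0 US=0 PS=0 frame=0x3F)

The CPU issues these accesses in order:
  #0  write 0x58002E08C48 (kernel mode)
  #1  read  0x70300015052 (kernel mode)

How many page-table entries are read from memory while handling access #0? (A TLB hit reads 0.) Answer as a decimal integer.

Per-access translation:
#0 VA=0x58002E08C48 (w,kernel):
  L0: frame=0x25 idx=11 entry=0x26007 [P=1 RW=1 US=1 PS=0]
  L1: frame=0x26 idx=0 entry=0x29007 [P=1 RW=1 US=1 PS=0]
  L2: frame=0x29 idx=23 entry=0x2A007 [P=1 RW=1 US=1 PS=0]
  L3: frame=0x2A idx=8 entry=0x2D007 [P=1 RW=1 US=1 PS=0]
  → PA=0x2DC48  (4 entries read)
#1 VA=0x70300015052 (r,kernel):
  L0: frame=0x25 idx=14 entry=0x2F007 [P=1 RW=1 US=1 PS=0]
  L1: frame=0x2F idx=12 entry=0x32007 [P=1 RW=1 US=1 PS=0]
  L2: frame=0x32 idx=0 entry=0x34007 [P=1 RW=1 US=1 PS=0]
  L3: frame=0x34 idx=21 entry=0x3F000 [P=0 RW=0 US=0 PS=0]
  ✗ PAGE_NOT_PRESENT  [4 reads]

Entries read for #0: 4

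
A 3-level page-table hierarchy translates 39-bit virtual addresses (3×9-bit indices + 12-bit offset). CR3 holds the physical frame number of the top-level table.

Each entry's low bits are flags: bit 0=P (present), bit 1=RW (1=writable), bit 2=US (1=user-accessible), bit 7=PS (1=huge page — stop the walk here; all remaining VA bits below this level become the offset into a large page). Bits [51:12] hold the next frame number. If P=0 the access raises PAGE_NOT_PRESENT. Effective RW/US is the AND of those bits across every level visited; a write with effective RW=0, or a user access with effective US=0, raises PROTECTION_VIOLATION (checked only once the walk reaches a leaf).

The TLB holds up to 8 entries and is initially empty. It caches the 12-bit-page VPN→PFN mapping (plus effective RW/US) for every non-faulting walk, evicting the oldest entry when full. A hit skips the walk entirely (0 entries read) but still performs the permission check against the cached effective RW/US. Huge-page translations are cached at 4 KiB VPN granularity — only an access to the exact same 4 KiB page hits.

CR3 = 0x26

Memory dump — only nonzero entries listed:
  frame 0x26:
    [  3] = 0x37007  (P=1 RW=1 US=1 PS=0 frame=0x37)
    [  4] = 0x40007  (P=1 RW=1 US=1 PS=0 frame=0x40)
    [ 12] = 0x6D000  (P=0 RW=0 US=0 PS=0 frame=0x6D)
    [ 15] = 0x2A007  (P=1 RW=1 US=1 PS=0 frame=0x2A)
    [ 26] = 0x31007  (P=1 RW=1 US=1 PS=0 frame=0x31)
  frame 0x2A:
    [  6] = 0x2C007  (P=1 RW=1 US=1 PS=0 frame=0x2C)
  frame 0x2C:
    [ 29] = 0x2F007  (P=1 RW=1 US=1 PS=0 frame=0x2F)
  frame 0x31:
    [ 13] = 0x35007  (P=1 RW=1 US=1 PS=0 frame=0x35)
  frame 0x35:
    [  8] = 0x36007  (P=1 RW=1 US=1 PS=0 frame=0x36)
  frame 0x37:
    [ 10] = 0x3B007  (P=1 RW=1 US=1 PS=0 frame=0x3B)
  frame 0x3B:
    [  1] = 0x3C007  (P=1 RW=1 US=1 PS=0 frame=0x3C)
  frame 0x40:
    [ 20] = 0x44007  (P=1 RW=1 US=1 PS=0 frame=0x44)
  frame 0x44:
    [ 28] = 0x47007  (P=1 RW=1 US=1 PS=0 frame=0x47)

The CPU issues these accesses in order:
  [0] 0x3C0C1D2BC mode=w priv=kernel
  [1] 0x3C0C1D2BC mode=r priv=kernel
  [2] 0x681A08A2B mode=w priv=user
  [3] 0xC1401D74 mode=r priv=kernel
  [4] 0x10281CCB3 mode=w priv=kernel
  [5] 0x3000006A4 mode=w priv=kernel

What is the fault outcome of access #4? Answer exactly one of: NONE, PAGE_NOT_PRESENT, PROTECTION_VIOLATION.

Per-access translation:
#0 VA=0x3C0C1D2BC (w,kernel):
  [0] read 0x26 idx=15: raw=0x2A007 flags P=1 W=1 U=1 S=0
  [1] read 0x2A idx=6: raw=0x2C007 flags P=1 W=1 U=1 S=0
  [2] read 0x2C idx=29: raw=0x2F007 flags P=1 W=1 U=1 S=0
  ⇒ phys 0x2F2BC  [3 reads]
#1 VA=0x3C0C1D2BC (r,kernel):
  TLB hit vpn=0x3C0C1D → PA=0x2F2BC
#2 VA=0x681A08A2B (w,user):
  [0] read 0x26 idx=26: raw=0x31007 flags P=1 W=1 U=1 S=0
  [1] read 0x31 idx=13: raw=0x35007 flags P=1 W=1 U=1 S=0
  [2] read 0x35 idx=8: raw=0x36007 flags P=1 W=1 U=1 S=0
  ⇒ phys 0x36A2B  [3 reads]
#3 VA=0xC1401D74 (r,kernel):
  [0] read 0x26 idx=3: raw=0x37007 flags P=1 W=1 U=1 S=0
  [1] read 0x37 idx=10: raw=0x3B007 flags P=1 W=1 U=1 S=0
  [2] read 0x3B idx=1: raw=0x3C007 flags P=1 W=1 U=1 S=0
  ⇒ phys 0x3CD74  [3 reads]
#4 VA=0x10281CCB3 (w,kernel):
  [0] read 0x26 idx=4: raw=0x40007 flags P=1 W=1 U=1 S=0
  [1] read 0x40 idx=20: raw=0x44007 flags P=1 W=1 U=1 S=0
  [2] read 0x44 idx=28: raw=0x47007 flags P=1 W=1 U=1 S=0
  ⇒ phys 0x47CB3  [3 reads]
#5 VA=0x3000006A4 (w,kernel):
  [0] read 0x26 idx=12: raw=0x6D000 flags P=0 W=0 U=0 S=0
  ⇒ fault: PAGE_NOT_PRESENT  — 1 lookups

Access #4 fault: NONE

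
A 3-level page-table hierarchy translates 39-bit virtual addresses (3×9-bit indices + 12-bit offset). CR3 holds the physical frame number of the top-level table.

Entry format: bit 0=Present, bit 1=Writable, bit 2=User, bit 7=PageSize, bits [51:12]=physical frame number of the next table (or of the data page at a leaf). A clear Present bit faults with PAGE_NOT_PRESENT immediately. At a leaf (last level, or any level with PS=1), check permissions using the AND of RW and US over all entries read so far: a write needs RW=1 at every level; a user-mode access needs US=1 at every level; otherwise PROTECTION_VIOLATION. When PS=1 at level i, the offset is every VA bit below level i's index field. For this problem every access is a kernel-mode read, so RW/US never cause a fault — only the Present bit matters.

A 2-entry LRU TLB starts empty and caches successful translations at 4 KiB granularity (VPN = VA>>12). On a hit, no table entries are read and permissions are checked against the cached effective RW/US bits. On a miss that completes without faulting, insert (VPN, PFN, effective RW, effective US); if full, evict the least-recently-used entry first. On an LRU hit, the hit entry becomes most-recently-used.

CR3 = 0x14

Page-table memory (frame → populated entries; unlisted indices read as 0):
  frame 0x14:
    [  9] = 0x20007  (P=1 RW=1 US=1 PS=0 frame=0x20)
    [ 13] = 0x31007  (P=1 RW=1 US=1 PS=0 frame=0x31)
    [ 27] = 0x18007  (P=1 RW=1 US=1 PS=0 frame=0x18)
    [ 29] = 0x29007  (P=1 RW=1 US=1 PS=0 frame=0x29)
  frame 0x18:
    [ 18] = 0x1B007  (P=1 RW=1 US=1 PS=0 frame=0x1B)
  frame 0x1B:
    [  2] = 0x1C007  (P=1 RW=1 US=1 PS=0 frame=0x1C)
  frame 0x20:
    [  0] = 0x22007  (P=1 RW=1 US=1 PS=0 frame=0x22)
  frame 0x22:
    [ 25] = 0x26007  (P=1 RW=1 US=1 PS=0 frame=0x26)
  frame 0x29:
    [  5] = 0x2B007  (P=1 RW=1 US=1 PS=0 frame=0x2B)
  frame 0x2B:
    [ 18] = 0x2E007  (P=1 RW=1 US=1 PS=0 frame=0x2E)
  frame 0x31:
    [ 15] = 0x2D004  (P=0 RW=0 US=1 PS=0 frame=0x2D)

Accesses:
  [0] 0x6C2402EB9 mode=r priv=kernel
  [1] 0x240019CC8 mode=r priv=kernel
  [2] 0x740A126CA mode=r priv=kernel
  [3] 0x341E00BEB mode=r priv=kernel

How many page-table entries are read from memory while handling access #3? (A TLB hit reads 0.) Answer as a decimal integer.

Walk each access:
#0 VA=0x6C2402EB9 (r,kernel):
  L0 @0x14[27] → 0x18007  P=1,RW=1,US=1,PS=0
  L1 @0x18[18] → 0x1B007  P=1,RW=1,US=1,PS=0
  L2 @0x1B[2] → 0x1C007  P=1,RW=1,US=1,PS=0
  → PA=0x1CEB9  (3 entries read)
#1 VA=0x240019CC8 (r,kernel):
  L0 @0x14[9] → 0x20007  P=1,RW=1,US=1,PS=0
  L1 @0x20[0] → 0x22007  P=1,RW=1,US=1,PS=0
  L2 @0x22[25] → 0x26007  P=1,RW=1,US=1,PS=0
  → PA=0x26CC8  (3 entries read)
#2 VA=0x740A126CA (r,kernel):
  L0 @0x14[29] → 0x29007  P=1,RW=1,US=1,PS=0
  L1 @0x29[5] → 0x2B007  P=1,RW=1,US=1,PS=0
  L2 @0x2B[18] → 0x2E007  P=1,RW=1,US=1,PS=0
  → PA=0x2E6CA  (3 entries read)
#3 VA=0x341E00BEB (r,kernel):
  L0 @0x14[13] → 0x31007  P=1,RW=1,US=1,PS=0
  L1 @0x31[15] → 0x2D004  P=0,RW=0,US=1,PS=0
  ✗ PAGE_NOT_PRESENT  [2 reads]

Entries read for #3: 2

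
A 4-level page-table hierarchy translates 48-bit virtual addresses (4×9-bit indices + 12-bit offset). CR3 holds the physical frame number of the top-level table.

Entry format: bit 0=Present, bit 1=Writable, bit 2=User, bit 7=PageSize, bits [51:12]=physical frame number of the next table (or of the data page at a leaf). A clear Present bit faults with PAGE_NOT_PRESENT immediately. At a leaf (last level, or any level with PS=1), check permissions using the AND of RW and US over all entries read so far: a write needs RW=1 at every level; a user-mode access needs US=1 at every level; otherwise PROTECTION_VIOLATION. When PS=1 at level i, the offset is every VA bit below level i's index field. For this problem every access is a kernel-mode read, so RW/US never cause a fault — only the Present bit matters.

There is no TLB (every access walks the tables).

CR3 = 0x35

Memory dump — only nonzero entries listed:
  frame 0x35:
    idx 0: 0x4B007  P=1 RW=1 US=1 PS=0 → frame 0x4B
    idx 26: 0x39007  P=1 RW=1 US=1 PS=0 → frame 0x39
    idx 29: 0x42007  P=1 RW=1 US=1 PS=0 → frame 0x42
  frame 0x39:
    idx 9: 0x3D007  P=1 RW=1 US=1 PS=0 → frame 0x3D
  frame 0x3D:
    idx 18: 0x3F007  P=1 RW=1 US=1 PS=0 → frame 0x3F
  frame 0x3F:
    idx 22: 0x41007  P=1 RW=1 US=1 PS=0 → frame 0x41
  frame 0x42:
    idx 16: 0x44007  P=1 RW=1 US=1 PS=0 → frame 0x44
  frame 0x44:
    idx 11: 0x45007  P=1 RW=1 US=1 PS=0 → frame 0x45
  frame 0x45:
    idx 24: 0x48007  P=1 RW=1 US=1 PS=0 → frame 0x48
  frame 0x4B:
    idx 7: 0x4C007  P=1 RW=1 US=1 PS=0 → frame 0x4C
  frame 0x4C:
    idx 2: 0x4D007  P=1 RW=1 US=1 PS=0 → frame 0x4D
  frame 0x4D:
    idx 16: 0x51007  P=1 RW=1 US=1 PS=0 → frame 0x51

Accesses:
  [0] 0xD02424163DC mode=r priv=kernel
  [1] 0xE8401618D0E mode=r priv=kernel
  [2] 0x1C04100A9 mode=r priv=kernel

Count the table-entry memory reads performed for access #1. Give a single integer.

Trace:
#0 VA=0xD02424163DC (r,kernel):
  L0 @0x35[26] → 0x39007  P=1,RW=1,US=1,PS=0
  L1 @0x39[9] → 0x3D007  P=1,RW=1,US=1,PS=0
  L2 @0x3D[18] → 0x3F007  P=1,RW=1,US=1,PS=0
  L3 @0x3F[22] → 0x41007  P=1,RW=1,US=1,PS=0
  ✓ 0x413DC  — 4 lookups
#1 VA=0xE8401618D0E (r,kernel):
  L0 @0x35[29] → 0x42007  P=1,RW=1,US=1,PS=0
  L1 @0x42[16] → 0x44007  P=1,RW=1,US=1,PS=0
  L2 @0x44[11] → 0x45007  P=1,RW=1,US=1,PS=0
  L3 @0x45[24] → 0x48007  P=1,RW=1,US=1,PS=0
  ✓ 0x48D0E  — 4 lookups
#2 VA=0x1C04100A9 (r,kernel):
  L0 @0x35[0] → 0x4B007  P=1,RW=1,US=1,PS=0
  L1 @0x4B[7] → 0x4C007  P=1,RW=1,US=1,PS=0
  L2 @0x4C[2] → 0x4D007  P=1,RW=1,US=1,PS=0
  L3 @0x4D[16] → 0x51007  P=1,RW=1,US=1,PS=0
  ✓ 0x510A9  — 4 lookups

Entries read for #1: 4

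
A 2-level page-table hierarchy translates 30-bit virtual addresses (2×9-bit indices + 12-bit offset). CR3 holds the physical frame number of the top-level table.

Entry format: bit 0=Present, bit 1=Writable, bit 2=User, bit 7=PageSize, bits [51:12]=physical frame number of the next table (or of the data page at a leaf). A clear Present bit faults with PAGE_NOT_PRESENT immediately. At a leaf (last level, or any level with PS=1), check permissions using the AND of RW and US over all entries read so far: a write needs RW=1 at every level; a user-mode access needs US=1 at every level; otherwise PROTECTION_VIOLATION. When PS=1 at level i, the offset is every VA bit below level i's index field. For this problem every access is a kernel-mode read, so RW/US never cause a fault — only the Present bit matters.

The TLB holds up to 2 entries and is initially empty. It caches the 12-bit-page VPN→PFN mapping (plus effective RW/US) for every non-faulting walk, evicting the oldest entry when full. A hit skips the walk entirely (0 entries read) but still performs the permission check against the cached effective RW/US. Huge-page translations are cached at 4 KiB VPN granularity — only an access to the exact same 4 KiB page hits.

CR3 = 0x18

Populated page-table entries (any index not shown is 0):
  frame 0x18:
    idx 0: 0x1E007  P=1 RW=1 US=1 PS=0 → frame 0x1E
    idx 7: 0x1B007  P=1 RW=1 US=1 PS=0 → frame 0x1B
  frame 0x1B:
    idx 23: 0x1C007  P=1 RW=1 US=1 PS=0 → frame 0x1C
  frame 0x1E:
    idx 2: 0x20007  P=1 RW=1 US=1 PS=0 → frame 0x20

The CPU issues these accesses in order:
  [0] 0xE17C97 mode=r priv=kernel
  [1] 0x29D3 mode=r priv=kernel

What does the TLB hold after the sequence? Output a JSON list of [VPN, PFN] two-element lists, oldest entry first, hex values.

Trace:
#0 VA=0xE17C97 (r,kernel):
  L0: frame=0x18 idx=7 entry=0x1B007 [P=1 RW=1 US=1 PS=0]
  L1: frame=0x1B idx=23 entry=0x1C007 [P=1 RW=1 US=1 PS=0]
  ⇒ phys 0x1CC97  [2 reads]
#1 VA=0x29D3 (r,kernel):
  L0: frame=0x18 idx=0 entry=0x1E007 [P=1 RW=1 US=1 PS=0]
  L1: frame=0x1E idx=2 entry=0x20007 [P=1 RW=1 US=1 PS=0]
  ⇒ phys 0x209D3  [2 reads]

TLB: [["0xE17", "0x1C"], ["0x2", "0x20"]]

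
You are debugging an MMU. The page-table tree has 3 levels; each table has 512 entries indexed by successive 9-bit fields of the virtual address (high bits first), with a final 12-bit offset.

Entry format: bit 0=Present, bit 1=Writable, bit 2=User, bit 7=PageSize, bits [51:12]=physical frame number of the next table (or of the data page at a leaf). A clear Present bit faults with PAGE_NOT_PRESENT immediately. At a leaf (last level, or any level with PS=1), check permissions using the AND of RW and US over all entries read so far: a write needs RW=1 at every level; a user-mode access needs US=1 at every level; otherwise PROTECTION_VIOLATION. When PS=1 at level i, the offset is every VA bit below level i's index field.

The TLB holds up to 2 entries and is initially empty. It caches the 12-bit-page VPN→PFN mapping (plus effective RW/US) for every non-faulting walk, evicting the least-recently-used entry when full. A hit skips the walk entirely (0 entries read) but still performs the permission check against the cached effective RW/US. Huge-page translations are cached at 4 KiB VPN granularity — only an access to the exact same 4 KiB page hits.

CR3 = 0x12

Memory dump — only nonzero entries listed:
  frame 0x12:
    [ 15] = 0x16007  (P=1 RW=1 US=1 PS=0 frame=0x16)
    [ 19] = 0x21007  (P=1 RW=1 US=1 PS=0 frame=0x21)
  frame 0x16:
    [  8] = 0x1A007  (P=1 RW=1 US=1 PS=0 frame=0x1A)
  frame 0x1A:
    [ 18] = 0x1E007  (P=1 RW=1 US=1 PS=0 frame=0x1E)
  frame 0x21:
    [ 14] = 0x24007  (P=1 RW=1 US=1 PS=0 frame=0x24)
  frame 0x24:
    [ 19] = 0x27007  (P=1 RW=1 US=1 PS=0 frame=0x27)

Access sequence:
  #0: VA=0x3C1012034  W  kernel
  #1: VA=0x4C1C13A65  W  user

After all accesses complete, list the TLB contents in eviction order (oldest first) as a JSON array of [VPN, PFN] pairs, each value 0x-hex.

Per-access translation:
#0 VA=0x3C1012034 (w,kernel):
  lvl0: tbl 0x12, slot 15 ⇒ 0x16007 (P1/RW1/US1/PS0)
  lvl1: tbl 0x16, slot 8 ⇒ 0x1A007 (P1/RW1/US1/PS0)
  lvl2: tbl 0x1A, slot 18 ⇒ 0x1E007 (P1/RW1/US1/PS0)
  ⇒ phys 0x1E034  [3 reads]
#1 VA=0x4C1C13A65 (w,user):
  lvl0: tbl 0x12, slot 19 ⇒ 0x21007 (P1/RW1/US1/PS0)
  lvl1: tbl 0x21, slot 14 ⇒ 0x24007 (P1/RW1/US1/PS0)
  lvl2: tbl 0x24, slot 19 ⇒ 0x27007 (P1/RW1/US1/PS0)
  ⇒ phys 0x27A65  [3 reads]

TLB: [["0x3C1012", "0x1E"], ["0x4C1C13", "0x27"]]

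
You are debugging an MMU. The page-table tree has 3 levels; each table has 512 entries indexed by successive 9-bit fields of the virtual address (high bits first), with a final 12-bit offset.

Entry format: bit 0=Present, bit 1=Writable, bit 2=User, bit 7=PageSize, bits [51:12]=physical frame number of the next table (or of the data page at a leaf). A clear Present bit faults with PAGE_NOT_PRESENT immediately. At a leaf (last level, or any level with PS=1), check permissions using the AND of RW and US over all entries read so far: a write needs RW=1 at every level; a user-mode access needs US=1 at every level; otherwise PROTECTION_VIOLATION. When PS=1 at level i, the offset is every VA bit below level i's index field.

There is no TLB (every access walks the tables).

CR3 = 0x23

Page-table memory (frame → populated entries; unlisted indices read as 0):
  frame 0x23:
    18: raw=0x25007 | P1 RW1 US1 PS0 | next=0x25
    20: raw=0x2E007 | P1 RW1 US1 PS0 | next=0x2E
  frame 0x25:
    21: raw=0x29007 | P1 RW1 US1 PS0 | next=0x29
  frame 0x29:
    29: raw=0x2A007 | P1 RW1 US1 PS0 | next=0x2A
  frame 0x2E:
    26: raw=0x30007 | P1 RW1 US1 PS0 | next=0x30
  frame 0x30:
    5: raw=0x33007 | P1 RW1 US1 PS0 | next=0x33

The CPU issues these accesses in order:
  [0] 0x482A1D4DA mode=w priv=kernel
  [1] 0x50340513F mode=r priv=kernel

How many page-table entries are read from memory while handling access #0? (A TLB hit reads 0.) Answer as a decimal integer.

Walk each access:
#0 VA=0x482A1D4DA (w,kernel):
  L0 @0x23[18] → 0x25007  P=1,RW=1,US=1,PS=0
  L1 @0x25[21] → 0x29007  P=1,RW=1,US=1,PS=0
  L2 @0x29[29] → 0x2A007  P=1,RW=1,US=1,PS=0
  ⇒ phys 0x2A4DA  [3 reads]
#1 VA=0x50340513F (r,kernel):
  L0 @0x23[20] → 0x2E007  P=1,RW=1,US=1,PS=0
  L1 @0x2E[26] → 0x30007  P=1,RW=1,US=1,PS=0
  L2 @0x30[5] → 0x33007  P=1,RW=1,US=1,PS=0
  ⇒ phys 0x3313F  [3 reads]

Entries read for #0: 3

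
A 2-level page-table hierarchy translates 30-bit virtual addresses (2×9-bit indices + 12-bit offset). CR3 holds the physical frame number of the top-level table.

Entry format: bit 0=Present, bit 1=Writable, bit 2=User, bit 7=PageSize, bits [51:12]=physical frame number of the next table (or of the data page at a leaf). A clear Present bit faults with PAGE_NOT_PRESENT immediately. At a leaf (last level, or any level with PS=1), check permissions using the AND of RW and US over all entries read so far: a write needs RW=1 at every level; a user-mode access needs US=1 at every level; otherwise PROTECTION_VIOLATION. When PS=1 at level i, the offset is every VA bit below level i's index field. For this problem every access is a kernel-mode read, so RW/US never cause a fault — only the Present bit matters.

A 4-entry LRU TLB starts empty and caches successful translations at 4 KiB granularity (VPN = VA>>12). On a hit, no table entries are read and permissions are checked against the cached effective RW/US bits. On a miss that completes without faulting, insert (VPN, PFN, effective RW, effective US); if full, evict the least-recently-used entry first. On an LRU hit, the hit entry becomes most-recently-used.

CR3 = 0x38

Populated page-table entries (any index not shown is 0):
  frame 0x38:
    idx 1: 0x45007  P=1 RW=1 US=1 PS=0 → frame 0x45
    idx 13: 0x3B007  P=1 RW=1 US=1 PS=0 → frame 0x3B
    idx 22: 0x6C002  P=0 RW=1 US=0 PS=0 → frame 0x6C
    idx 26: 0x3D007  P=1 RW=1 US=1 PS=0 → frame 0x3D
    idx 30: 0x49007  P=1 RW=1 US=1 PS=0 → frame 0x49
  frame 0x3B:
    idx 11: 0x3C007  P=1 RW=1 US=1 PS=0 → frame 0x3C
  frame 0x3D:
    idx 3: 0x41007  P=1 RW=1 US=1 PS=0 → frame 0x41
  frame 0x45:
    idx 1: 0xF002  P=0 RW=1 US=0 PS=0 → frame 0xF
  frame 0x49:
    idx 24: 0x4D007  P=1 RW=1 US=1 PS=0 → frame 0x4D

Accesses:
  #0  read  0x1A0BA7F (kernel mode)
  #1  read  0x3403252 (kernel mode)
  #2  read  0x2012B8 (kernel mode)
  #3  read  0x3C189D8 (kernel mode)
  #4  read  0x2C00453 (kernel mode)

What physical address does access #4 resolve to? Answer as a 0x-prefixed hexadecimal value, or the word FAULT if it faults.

Walk each access:
#0 VA=0x1A0BA7F (r,kernel):
  L0 @0x38[13] → 0x3B007  P=1,RW=1,US=1,PS=0
  L1 @0x3B[11] → 0x3C007  P=1,RW=1,US=1,PS=0
  → PA=0x3CA7F  (2 entries read)
#1 VA=0x3403252 (r,kernel):
  L0 @0x38[26] → 0x3D007  P=1,RW=1,US=1,PS=0
  L1 @0x3D[3] → 0x41007  P=1,RW=1,US=1,PS=0
  → PA=0x41252  (2 entries read)
#2 VA=0x2012B8 (r,kernel):
  L0 @0x38[1] → 0x45007  P=1,RW=1,US=1,PS=0
  L1 @0x45[1] → 0xF002  P=0,RW=1,US=0,PS=0
  ⇒ fault: PAGE_NOT_PRESENT  — 2 lookups
#3 VA=0x3C189D8 (r,kernel):
  L0 @0x38[30] → 0x49007  P=1,RW=1,US=1,PS=0
  L1 @0x49[24] → 0x4D007  P=1,RW=1,US=1,PS=0
  → PA=0x4D9D8  (2 entries read)
#4 VA=0x2C00453 (r,kernel):
  L0 @0x38[22] → 0x6C002  P=0,RW=1,US=0,PS=0
  ⇒ fault: PAGE_NOT_PRESENT  — 1 lookups

Access #4 PA: FAULT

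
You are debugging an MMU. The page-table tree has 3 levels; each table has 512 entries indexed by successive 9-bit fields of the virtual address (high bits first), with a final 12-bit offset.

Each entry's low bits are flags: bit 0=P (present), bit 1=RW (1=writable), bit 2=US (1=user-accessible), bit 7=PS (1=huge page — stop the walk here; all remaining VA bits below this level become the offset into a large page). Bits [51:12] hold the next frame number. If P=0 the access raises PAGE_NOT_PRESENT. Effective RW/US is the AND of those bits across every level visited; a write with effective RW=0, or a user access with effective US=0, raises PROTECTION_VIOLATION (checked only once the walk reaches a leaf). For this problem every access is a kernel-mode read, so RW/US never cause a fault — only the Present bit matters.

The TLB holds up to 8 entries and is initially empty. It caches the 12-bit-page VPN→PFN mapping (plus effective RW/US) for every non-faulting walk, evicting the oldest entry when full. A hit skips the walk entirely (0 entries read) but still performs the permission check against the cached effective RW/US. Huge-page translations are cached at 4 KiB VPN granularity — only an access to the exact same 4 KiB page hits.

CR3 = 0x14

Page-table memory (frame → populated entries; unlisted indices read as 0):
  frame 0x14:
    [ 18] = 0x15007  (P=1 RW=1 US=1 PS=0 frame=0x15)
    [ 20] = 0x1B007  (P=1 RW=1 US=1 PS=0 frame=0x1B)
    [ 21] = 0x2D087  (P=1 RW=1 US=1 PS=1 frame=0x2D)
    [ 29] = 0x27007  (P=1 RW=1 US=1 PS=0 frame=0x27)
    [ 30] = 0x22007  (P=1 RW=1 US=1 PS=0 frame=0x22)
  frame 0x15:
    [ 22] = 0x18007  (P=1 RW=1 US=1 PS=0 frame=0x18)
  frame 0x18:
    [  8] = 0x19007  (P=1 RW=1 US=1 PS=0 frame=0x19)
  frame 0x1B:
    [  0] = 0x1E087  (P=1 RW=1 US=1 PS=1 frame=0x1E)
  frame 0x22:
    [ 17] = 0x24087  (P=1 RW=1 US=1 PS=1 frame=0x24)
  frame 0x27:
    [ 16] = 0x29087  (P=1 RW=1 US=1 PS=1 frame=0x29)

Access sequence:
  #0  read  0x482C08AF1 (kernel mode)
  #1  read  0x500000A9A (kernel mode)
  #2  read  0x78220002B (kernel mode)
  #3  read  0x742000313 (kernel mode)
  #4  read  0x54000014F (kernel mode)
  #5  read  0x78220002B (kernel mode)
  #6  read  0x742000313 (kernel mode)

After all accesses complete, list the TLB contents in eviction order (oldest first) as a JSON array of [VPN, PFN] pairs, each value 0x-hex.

Trace:
#0 VA=0x482C08AF1 (r,kernel):
  [0] read 0x14 idx=18: raw=0x15007 flags P=1 W=1 U=1 S=0
  [1] read 0x15 idx=22: raw=0x18007 flags P=1 W=1 U=1 S=0
  [2] read 0x18 idx=8: raw=0x19007 flags P=1 W=1 U=1 S=0
  → PA=0x19AF1  (3 entries read)
#1 VA=0x500000A9A (r,kernel):
  [0] read 0x14 idx=20: raw=0x1B007 flags P=1 W=1 U=1 S=0
  [1] read 0x1B idx=0: raw=0x1E087 flags P=1 W=1 U=1 S=1
  → PA=0x1EA9A (huge @L1)  (2 entries read)
#2 VA=0x78220002B (r,kernel):
  [0] read 0x14 idx=30: raw=0x22007 flags P=1 W=1 U=1 S=0
  [1] read 0x22 idx=17: raw=0x24087 flags P=1 W=1 U=1 S=1
  → PA=0x2402B (huge @L1)  (2 entries read)
#3 VA=0x742000313 (r,kernel):
  [0] read 0x14 idx=29: raw=0x27007 flags P=1 W=1 U=1 S=0
  [1] read 0x27 idx=16: raw=0x29087 flags P=1 W=1 U=1 S=1
  → PA=0x29313 (huge @L1)  (2 entries read)
#4 VA=0x54000014F (r,kernel):
  [0] read 0x14 idx=21: raw=0x2D087 flags P=1 W=1 U=1 S=1
  → PA=0x2D14F (huge @L0)  (1 entries read)
#5 VA=0x78220002B (r,kernel):
  TLB hit vpn=0x782200 → PA=0x2402B
#6 VA=0x742000313 (r,kernel):
  TLB hit vpn=0x742000 → PA=0x29313

TLB: [["0x482C08", "0x19"], ["0x500000", "0x1E"], ["0x782200", "0x24"], ["0x742000", "0x29"], ["0x540000", "0x2D"]]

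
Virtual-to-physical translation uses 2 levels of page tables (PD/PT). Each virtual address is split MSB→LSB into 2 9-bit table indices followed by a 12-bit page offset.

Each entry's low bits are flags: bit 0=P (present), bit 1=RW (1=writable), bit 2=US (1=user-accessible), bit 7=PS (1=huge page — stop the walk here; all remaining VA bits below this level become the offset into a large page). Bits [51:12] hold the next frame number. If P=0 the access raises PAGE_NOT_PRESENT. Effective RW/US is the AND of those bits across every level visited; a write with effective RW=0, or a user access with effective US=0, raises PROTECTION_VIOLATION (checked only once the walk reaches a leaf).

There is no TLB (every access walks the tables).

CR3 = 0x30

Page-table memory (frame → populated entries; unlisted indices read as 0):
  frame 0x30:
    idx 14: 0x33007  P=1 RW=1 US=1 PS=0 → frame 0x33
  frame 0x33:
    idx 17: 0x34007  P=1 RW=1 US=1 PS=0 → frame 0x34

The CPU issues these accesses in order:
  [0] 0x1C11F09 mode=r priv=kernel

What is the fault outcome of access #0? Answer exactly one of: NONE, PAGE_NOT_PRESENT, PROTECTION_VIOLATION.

Trace:
#0 VA=0x1C11F09 (r,kernel):
  lvl0: tbl 0x30, slot 14 ⇒ 0x33007 (P1/RW1/US1/PS0)
  lvl1: tbl 0x33, slot 17 ⇒ 0x34007 (P1/RW1/US1/PS0)
  → PA=0x34F09  (2 entries read)

Access #0 fault: NONE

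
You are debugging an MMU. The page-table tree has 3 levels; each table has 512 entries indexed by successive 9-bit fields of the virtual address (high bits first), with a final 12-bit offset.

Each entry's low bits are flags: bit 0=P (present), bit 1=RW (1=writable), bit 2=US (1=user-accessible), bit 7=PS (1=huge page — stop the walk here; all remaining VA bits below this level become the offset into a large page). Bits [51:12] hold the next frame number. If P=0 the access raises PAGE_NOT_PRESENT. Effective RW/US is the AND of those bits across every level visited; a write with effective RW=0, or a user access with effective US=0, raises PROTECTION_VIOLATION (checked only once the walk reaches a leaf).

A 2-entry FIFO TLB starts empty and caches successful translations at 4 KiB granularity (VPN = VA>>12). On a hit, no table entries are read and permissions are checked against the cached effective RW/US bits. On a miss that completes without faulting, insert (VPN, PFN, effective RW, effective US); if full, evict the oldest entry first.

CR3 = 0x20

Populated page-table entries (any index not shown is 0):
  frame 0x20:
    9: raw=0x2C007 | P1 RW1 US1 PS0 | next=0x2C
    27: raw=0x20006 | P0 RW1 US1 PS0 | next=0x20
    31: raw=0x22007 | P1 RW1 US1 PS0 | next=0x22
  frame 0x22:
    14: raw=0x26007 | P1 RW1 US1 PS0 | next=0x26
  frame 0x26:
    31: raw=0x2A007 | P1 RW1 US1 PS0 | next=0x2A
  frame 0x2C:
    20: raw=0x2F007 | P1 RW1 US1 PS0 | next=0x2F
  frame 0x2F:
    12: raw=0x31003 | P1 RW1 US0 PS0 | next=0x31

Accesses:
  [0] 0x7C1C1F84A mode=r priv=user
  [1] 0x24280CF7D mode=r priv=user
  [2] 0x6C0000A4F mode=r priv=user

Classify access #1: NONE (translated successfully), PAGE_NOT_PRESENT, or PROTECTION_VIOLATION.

Walk each access:
#0 VA=0x7C1C1F84A (r,user):
  L0 @0x20[31] → 0x22007  P=1,RW=1,US=1,PS=0
  L1 @0x22[14] → 0x26007  P=1,RW=1,US=1,PS=0
  L2 @0x26[31] → 0x2A007  P=1,RW=1,US=1,PS=0
  → PA=0x2A84A  (3 entries read)
#1 VA=0x24280CF7D (r,user):
  L0 @0x20[9] → 0x2C007  P=1,RW=1,US=1,PS=0
  L1 @0x2C[20] → 0x2F007  P=1,RW=1,US=1,PS=0
  L2 @0x2F[12] → 0x31003  P=1,RW=1,US=0,PS=0
  ✗ PROTECTION_VIOLATION  [3 reads]
#2 VA=0x6C0000A4F (r,user):
  L0 @0x20[27] → 0x20006  P=0,RW=1,US=1,PS=0
  ✗ PAGE_NOT_PRESENT  [1 reads]

Access #1 fault: PROTECTION_VIOLATION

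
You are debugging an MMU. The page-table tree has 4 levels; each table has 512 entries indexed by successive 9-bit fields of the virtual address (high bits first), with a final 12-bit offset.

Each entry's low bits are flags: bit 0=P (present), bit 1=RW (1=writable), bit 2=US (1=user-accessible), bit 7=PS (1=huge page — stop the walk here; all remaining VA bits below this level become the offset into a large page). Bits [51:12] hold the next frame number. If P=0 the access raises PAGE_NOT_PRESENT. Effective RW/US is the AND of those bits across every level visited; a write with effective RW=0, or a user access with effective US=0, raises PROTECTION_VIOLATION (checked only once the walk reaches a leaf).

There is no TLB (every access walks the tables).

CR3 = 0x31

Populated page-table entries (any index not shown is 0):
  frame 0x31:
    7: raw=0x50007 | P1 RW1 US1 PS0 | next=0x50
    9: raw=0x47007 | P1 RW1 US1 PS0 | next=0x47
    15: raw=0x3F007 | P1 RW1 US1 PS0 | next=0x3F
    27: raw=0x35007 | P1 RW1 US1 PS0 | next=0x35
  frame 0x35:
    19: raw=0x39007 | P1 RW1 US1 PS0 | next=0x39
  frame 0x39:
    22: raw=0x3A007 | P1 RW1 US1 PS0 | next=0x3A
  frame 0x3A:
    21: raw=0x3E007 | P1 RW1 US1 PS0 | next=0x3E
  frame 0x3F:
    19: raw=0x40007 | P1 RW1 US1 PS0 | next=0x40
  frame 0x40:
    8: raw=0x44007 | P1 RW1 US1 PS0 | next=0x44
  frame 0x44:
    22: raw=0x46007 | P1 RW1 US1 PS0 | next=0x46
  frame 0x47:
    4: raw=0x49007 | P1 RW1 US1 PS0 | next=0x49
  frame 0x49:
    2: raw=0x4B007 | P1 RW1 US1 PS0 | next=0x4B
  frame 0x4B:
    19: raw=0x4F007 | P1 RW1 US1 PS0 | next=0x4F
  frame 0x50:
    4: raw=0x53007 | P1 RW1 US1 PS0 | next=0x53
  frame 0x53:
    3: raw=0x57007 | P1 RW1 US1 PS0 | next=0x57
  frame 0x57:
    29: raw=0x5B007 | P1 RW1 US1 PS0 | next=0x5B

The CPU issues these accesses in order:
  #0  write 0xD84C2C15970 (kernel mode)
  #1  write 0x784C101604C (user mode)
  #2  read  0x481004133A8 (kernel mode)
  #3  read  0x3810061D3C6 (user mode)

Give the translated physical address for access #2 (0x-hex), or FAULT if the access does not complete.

Walk each access:
#0 VA=0xD84C2C15970 (w,kernel):
  L0 @0x31[27] → 0x35007  P=1,RW=1,US=1,PS=0
  L1 @0x35[19] → 0x39007  P=1,RW=1,US=1,PS=0
  L2 @0x39[22] → 0x3A007  P=1,RW=1,US=1,PS=0
  L3 @0x3A[21] → 0x3E007  P=1,RW=1,US=1,PS=0
  → PA=0x3E970  (4 entries read)
#1 VA=0x784C101604C (w,user):
  L0 @0x31[15] → 0x3F007  P=1,RW=1,US=1,PS=0
  L1 @0x3F[19] → 0x40007  P=1,RW=1,US=1,PS=0
  L2 @0x40[8] → 0x44007  P=1,RW=1,US=1,PS=0
  L3 @0x44[22] → 0x46007  P=1,RW=1,US=1,PS=0
  → PA=0x4604C  (4 entries read)
#2 VA=0x481004133A8 (r,kernel):
  L0 @0x31[9] → 0x47007  P=1,RW=1,US=1,PS=0
  L1 @0x47[4] → 0x49007  P=1,RW=1,US=1,PS=0
  L2 @0x49[2] → 0x4B007  P=1,RW=1,US=1,PS=0
  L3 @0x4B[19] → 0x4F007  P=1,RW=1,US=1,PS=0
  → PA=0x4F3A8  (4 entries read)
#3 VA=0x3810061D3C6 (r,user):
  L0 @0x31[7] → 0x50007  P=1,RW=1,US=1,PS=0
  L1 @0x50[4] → 0x53007  P=1,RW=1,US=1,PS=0
  L2 @0x53[3] → 0x57007  P=1,RW=1,US=1,PS=0
  L3 @0x57[29] → 0x5B007  P=1,RW=1,US=1,PS=0
  → PA=0x5B3C6  (4 entries read)

Access #2 PA: 0x4F3A8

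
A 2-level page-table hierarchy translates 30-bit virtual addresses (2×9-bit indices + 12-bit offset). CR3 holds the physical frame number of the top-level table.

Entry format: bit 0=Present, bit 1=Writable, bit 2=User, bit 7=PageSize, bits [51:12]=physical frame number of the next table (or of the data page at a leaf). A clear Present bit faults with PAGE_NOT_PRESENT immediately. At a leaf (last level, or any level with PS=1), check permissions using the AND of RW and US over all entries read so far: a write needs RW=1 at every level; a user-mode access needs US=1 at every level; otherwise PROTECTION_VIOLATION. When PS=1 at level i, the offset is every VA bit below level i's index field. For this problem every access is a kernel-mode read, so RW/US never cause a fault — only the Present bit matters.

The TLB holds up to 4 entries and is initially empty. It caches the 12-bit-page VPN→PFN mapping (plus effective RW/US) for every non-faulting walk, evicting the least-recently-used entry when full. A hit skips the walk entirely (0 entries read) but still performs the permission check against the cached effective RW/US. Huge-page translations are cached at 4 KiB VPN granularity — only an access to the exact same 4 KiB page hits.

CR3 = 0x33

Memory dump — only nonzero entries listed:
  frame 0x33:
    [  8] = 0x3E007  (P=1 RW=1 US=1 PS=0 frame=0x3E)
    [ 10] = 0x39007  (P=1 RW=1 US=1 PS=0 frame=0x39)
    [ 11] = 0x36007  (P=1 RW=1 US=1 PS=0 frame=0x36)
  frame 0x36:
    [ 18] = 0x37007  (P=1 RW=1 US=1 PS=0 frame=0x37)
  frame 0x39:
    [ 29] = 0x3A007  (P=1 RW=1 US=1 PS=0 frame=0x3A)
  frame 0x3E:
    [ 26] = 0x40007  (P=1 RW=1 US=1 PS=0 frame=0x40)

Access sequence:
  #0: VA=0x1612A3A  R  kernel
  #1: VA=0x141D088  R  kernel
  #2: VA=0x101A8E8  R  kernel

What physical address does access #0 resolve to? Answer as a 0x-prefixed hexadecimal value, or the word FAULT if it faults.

Per-access translation:
#0 VA=0x1612A3A (r,kernel):
  lvl0: tbl 0x33, slot 11 ⇒ 0x36007 (P1/RW1/US1/PS0)
  lvl1: tbl 0x36, slot 18 ⇒ 0x37007 (P1/RW1/US1/PS0)
  ✓ 0x37A3A  — 2 lookups
#1 VA=0x141D088 (r,kernel):
  lvl0: tbl 0x33, slot 10 ⇒ 0x39007 (P1/RW1/US1/PS0)
  lvl1: tbl 0x39, slot 29 ⇒ 0x3A007 (P1/RW1/US1/PS0)
  ✓ 0x3A088  — 2 lookups
#2 VA=0x101A8E8 (r,kernel):
  lvl0: tbl 0x33, slot 8 ⇒ 0x3E007 (P1/RW1/US1/PS0)
  lvl1: tbl 0x3E, slot 26 ⇒ 0x40007 (P1/RW1/US1/PS0)
  ✓ 0x408E8  — 2 lookups

Access #0 PA: 0x37A3A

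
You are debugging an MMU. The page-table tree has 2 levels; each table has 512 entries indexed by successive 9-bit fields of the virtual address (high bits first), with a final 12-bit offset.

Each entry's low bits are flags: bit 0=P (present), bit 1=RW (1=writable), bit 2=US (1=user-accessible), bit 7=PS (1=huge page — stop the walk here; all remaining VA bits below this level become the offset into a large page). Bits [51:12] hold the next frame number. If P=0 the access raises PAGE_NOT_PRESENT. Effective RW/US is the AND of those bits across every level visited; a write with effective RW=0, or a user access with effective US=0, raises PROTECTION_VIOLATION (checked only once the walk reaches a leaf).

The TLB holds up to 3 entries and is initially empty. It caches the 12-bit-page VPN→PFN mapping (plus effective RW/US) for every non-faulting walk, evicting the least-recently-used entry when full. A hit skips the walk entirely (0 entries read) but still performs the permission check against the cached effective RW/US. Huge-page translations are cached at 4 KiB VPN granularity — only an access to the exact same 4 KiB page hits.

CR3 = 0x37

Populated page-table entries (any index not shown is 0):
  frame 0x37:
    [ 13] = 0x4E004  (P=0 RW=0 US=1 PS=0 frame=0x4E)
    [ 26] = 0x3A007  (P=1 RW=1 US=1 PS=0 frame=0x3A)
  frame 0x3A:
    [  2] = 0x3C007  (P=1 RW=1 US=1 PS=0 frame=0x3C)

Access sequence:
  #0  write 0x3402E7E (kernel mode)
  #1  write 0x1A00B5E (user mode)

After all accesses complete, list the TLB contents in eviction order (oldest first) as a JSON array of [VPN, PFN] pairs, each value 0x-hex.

Walk each access:
#0 VA=0x3402E7E (w,kernel):
  [0] read 0x37 idx=26: raw=0x3A007 flags P=1 W=1 U=1 S=0
  [1] read 0x3A idx=2: raw=0x3C007 flags P=1 W=1 U=1 S=0
  ⇒ phys 0x3CE7E  [2 reads]
#1 VA=0x1A00B5E (w,user):
  [0] read 0x37 idx=13: raw=0x4E004 flags P=0 W=0 U=1 S=0
  → PAGE_NOT_PRESENT  (1 entries read)

TLB: [["0x3402", "0x3C"]]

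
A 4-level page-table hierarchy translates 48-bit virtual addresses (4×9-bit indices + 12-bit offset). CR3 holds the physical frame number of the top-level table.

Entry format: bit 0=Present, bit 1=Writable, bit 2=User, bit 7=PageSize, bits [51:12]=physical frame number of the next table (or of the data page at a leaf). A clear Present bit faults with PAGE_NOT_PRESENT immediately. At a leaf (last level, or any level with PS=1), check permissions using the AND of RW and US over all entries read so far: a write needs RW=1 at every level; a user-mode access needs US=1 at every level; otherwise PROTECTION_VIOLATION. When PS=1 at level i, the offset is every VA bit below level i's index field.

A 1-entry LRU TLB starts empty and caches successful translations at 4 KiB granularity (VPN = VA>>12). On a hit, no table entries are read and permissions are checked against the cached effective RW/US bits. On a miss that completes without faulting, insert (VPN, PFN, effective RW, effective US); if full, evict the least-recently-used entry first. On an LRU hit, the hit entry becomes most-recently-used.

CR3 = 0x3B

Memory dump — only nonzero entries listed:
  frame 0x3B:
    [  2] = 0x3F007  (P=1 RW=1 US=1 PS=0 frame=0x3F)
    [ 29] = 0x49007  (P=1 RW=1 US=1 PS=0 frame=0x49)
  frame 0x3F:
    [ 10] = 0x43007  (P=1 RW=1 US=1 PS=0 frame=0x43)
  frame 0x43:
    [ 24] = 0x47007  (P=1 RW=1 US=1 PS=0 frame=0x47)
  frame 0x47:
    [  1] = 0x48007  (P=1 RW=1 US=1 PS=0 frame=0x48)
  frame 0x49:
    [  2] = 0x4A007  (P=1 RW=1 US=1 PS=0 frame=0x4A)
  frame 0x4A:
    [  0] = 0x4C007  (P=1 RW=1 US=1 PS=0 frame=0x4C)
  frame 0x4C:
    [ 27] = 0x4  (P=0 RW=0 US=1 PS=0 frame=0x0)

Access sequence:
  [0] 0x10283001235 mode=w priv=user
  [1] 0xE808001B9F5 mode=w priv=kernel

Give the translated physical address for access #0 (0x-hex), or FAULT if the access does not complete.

Per-access translation:
#0 VA=0x10283001235 (w,user):
  [0] read 0x3B idx=2: raw=0x3F007 flags P=1 W=1 U=1 S=0
  [1] read 0x3F idx=10: raw=0x43007 flags P=1 W=1 U=1 S=0
  [2] read 0x43 idx=24: raw=0x47007 flags P=1 W=1 U=1 S=0
  [3] read 0x47 idx=1: raw=0x48007 flags P=1 W=1 U=1 S=0
  → PA=0x48235  (4 entries read)
#1 VA=0xE808001B9F5 (w,kernel):
  [0] read 0x3B idx=29: raw=0x49007 flags P=1 W=1 U=1 S=0
  [1] read 0x49 idx=2: raw=0x4A007 flags P=1 W=1 U=1 S=0
  [2] read 0x4A idx=0: raw=0x4C007 flags P=1 W=1 U=1 S=0
  [3] read 0x4C idx=27: raw=0x4 flags P=0 W=0 U=1 S=0
  ⇒ fault: PAGE_NOT_PRESENT  — 4 lookups

Access #0 PA: 0x48235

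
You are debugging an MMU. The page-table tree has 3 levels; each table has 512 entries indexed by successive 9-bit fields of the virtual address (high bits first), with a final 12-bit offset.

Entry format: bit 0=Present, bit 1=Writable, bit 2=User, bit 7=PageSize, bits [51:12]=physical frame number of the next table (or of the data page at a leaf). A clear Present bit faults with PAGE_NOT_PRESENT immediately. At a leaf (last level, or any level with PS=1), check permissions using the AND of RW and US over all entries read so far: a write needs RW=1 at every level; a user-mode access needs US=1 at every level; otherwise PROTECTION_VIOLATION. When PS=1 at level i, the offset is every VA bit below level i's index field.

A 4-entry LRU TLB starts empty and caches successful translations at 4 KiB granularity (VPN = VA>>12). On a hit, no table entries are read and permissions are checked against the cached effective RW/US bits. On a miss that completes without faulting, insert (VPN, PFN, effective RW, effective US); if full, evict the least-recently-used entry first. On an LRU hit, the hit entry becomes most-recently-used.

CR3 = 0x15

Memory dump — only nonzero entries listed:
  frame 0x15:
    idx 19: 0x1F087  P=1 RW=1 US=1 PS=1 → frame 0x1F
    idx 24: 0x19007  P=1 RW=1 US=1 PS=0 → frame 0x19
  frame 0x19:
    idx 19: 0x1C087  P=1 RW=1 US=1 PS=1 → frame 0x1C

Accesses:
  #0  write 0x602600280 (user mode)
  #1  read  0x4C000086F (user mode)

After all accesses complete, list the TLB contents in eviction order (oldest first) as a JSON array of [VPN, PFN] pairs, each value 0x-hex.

Trace:
#0 VA=0x602600280 (w,user):
  L0 @0x15[24] → 0x19007  P=1,RW=1,US=1,PS=0
  L1 @0x19[19] → 0x1C087  P=1,RW=1,US=1,PS=1
  → PA=0x1C280 (huge @L1)  (2 entries read)
#1 VA=0x4C000086F (r,user):
  L0 @0x15[19] → 0x1F087  P=1,RW=1,US=1,PS=1
  → PA=0x1F86F (huge @L0)  (1 entries read)

TLB: [["0x602600", "0x1C"], ["0x4C0000", "0x1F"]]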